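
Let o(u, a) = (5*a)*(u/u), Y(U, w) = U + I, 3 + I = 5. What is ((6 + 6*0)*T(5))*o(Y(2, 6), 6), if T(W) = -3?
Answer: -540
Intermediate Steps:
I = 2 (I = -3 + 5 = 2)
Y(U, w) = 2 + U (Y(U, w) = U + 2 = 2 + U)
o(u, a) = 5*a (o(u, a) = (5*a)*1 = 5*a)
((6 + 6*0)*T(5))*o(Y(2, 6), 6) = ((6 + 6*0)*(-3))*(5*6) = ((6 + 0)*(-3))*30 = (6*(-3))*30 = -18*30 = -540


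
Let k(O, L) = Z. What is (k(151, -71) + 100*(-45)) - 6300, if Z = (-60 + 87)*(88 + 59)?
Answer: -6831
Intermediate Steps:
Z = 3969 (Z = 27*147 = 3969)
k(O, L) = 3969
(k(151, -71) + 100*(-45)) - 6300 = (3969 + 100*(-45)) - 6300 = (3969 - 4500) - 6300 = -531 - 6300 = -6831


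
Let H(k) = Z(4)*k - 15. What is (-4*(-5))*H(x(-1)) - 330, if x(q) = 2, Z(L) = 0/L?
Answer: -630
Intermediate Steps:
Z(L) = 0
H(k) = -15 (H(k) = 0*k - 15 = 0 - 15 = -15)
(-4*(-5))*H(x(-1)) - 330 = -4*(-5)*(-15) - 330 = 20*(-15) - 330 = -300 - 330 = -630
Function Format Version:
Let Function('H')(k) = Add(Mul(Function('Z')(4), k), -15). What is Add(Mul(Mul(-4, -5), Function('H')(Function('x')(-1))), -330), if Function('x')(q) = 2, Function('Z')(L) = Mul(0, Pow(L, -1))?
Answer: -630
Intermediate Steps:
Function('Z')(L) = 0
Function('H')(k) = -15 (Function('H')(k) = Add(Mul(0, k), -15) = Add(0, -15) = -15)
Add(Mul(Mul(-4, -5), Function('H')(Function('x')(-1))), -330) = Add(Mul(Mul(-4, -5), -15), -330) = Add(Mul(20, -15), -330) = Add(-300, -330) = -630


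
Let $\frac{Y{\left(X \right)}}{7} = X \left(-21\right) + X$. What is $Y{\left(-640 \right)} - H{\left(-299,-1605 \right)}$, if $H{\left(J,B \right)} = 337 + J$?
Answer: $89562$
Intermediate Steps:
$Y{\left(X \right)} = - 140 X$ ($Y{\left(X \right)} = 7 \left(X \left(-21\right) + X\right) = 7 \left(- 21 X + X\right) = 7 \left(- 20 X\right) = - 140 X$)
$Y{\left(-640 \right)} - H{\left(-299,-1605 \right)} = \left(-140\right) \left(-640\right) - \left(337 - 299\right) = 89600 - 38 = 89562$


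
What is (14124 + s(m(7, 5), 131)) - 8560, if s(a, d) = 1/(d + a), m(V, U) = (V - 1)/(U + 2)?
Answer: 5135579/923 ≈ 5564.0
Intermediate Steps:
m(V, U) = (-1 + V)/(2 + U)
s(a, d) = 1/(a + d)
(14124 + s(m(7, 5), 131)) - 8560 = (14124 + 1/((-1 + 7)/(2 + 5) + 131)) - 8560 = (14124 + 1/(6/7 + 131)) - 8560 = (14124 + 1/(923/7)) - 8560 = (14124 + 7/923) - 8560 = 13036459/923 - 8560 = 5135579/923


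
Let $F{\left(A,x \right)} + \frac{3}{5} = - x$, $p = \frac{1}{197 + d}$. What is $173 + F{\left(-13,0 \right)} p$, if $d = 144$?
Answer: $\frac{294962}{1705} \approx 173.0$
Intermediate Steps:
$p = \frac{1}{341}$ ($p = \frac{1}{197 + 144} = \frac{1}{341} \approx 0.0029326$)
$F{\left(A,x \right)} = - \frac{3}{5} - x$
$173 + F{\left(-13,0 \right)} p = 173 + \left(- \frac{3}{5} - 0\right) \frac{1}{341} = 173 + \left(- \frac{3}{5} + 0\right) \frac{1}{341} = 173 - \frac{3}{1705} = \frac{294962}{1705}$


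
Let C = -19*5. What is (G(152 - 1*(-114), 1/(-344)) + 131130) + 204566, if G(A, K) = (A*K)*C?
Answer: 57752347/172 ≈ 3.3577e+5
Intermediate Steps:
C = -95
G(A, K) = -95*A*K (G(A, K) = (A*K)*(-95) = -95*A*K)
(G(152 - 1*(-114), 1/(-344)) + 131130) + 204566 = (-95*(152 - 1*(-114))/(-344) + 131130) + 204566 = (-95*(152 + 114)*(-1/344) + 131130) + 204566 = (-95*266*(-1/344) + 131130) + 204566 = (12635/172 + 131130) + 204566 = 22566995/172 + 204566 = 57752347/172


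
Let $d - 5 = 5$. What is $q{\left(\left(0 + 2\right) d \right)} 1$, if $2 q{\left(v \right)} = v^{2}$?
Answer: $200$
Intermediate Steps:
$d = 10$ ($d = 5 + 5 = 10$)
$q{\left(v \right)} = \frac{v^{2}}{2}$
$q{\left(\left(0 + 2\right) d \right)} 1 = \frac{\left(\left(0 + 2\right) 10\right)^{2}}{2} \cdot 1 = \frac{\left(2 \cdot 10\right)^{2}}{2} \cdot 1 = \frac{20^{2}}{2} \cdot 1 = \frac{1}{2} \cdot 400 \cdot 1 = 200 \cdot 1 = 200$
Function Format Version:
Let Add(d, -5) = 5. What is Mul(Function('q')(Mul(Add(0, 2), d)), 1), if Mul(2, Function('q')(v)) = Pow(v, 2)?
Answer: 200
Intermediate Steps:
d = 10 (d = Add(5, 5) = 10)
Function('q')(v) = Mul(Rational(1, 2), Pow(v, 2))
Mul(Function('q')(Mul(Add(0, 2), d)), 1) = Mul(Mul(Rational(1, 2), Pow(Mul(Add(0, 2), 10), 2)), 1) = Mul(Mul(Rational(1, 2), Pow(Mul(2, 10), 2)), 1) = Mul(Mul(Rational(1, 2), Pow(20, 2)), 1) = Mul(Mul(Rational(1, 2), 400), 1) = Mul(200, 1) = 200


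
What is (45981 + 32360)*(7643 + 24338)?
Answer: 2505423521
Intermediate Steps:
(45981 + 32360)*(7643 + 24338) = 78341*31981 = 2505423521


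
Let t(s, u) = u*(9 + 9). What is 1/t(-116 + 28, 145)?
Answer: 1/2610 ≈ 0.00038314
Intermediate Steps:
t(s, u) = 18*u (t(s, u) = u*18 = 18*u)
1/t(-116 + 28, 145) = 1/(18*145) = 1/2610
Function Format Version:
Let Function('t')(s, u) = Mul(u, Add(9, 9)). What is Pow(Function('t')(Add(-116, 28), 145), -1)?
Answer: Rational(1, 2610) ≈ 0.00038314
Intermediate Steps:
Function('t')(s, u) = Mul(18, u) (Function('t')(s, u) = Mul(u, 18) = Mul(18, u))
Pow(Function('t')(Add(-116, 28), 145), -1) = Pow(Mul(18, 145), -1) = Pow(2610, -1) = Rational(1, 2610)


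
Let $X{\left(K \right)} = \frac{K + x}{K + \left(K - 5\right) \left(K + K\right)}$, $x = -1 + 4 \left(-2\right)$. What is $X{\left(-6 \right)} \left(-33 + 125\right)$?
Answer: $- \frac{230}{21} \approx -10.952$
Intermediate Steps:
$x = -9$ ($x = -1 - 8 = -9$)
$X{\left(K \right)} = \frac{-9 + K}{K + 2 K \left(-5 + K\right)}$ ($X{\left(K \right)} = \frac{K - 9}{K + \left(K - 5\right) \left(K + K\right)} = \frac{-9 + K}{K + \left(-5 + K\right) 2 K} = \frac{-9 + K}{K + 2 K \left(-5 + K\right)}$)
$X{\left(-6 \right)} \left(-33 + 125\right) = \frac{-9 - 6}{\left(-6\right) \left(-9 + 2 \left(-6\right)\right)} \left(-33 + 125\right) = \left(- \frac{1}{6}\right) \frac{1}{-9 - 12} \left(-15\right) 92 = \left(- \frac{1}{6}\right) \frac{1}{-21} \left(-15\right) 92 = \left(- \frac{1}{6}\right) \left(- \frac{1}{21}\right) \left(-15\right) 92 = \left(- \frac{5}{42}\right) 92 = - \frac{230}{21}$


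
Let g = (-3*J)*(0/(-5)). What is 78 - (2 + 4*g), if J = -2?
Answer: 76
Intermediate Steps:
g = 0 (g = (-3*(-2))*(0/(-5)) = 6*(0*(-1/5)) = 6*0 = 0)
78 - (2 + 4*g) = 78 - (2 + 4*0) = 78 - (2 + 0) = 78 - 1*2 = 78 - 2 = 76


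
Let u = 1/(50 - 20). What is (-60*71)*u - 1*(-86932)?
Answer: 86790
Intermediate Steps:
u = 1/30 ≈ 0.033333
(-60*71)*u - 1*(-86932) = -60*71*(1/30) - 1*(-86932) = -4260*1/30 + 86932 = -142 + 86932 = 86790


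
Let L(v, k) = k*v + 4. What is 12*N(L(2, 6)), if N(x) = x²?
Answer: 3072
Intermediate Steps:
L(v, k) = 4 + k*v
12*N(L(2, 6)) = 12*(4 + 6*2)² = 12*(4 + 12)² = 12*16² = 12*256 = 3072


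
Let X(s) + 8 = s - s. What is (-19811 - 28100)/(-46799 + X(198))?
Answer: 47911/46807 ≈ 1.0236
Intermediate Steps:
X(s) = -8 (X(s) = -8 + (s - s) = -8 + 0 = -8)
(-19811 - 28100)/(-46799 + X(198)) = (-19811 - 28100)/(-46799 - 8) = -47911/(-46807) = -47911*(-1/46807) = 47911/46807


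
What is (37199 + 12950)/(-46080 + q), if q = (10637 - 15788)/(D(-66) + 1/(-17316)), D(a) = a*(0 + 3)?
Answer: -171939306781/157899264804 ≈ -1.0889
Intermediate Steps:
D(a) = 3*a (D(a) = a*3 = 3*a)
q = 89194716/3428569 (q = (10637 - 15788)/(3*(-66) + 1/(-17316)) = -5151/(-198 - 1/17316) = -5151/(-3428569/17316) = -5151*(-17316/3428569) = 89194716/3428569 ≈ 26.015)
(37199 + 12950)/(-46080 + q) = (37199 + 12950)/(-46080 + 89194716/3428569) = 50149/(-157899264804/3428569) = 50149*(-3428569/157899264804) = -171939306781/157899264804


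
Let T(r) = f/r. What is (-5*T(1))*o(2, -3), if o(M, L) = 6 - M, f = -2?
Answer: 40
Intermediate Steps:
T(r) = -2/r
(-5*T(1))*o(2, -3) = (-(-10)/1)*(6 - 1*2) = (-(-10))*(6 - 2) = -5*(-2)*4 = 10*4 = 40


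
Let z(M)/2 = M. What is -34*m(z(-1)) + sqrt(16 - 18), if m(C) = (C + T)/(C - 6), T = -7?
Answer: -153/4 + I*sqrt(2) ≈ -38.25 + 1.4142*I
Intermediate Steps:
z(M) = 2*M
m(C) = (-7 + C)/(-6 + C) (m(C) = (C - 7)/(C - 6) = (-7 + C)/(-6 + C))
-34*m(z(-1)) + sqrt(16 - 18) = -34*(-7 + 2*(-1))/(-6 + 2*(-1)) + sqrt(16 - 18) = -34*(-7 - 2)/(-6 - 2) + sqrt(-2) = -34*(-9)/(-8) + I*sqrt(2) = -(-17)*(-9)/4 + I*sqrt(2) = -34*9/8 + I*sqrt(2) = -153/4 + I*sqrt(2)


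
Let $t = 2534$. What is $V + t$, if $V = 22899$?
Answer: $25433$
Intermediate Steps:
$V + t = 22899 + 2534 = 25433$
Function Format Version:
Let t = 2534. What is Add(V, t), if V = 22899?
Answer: 25433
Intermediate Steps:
Add(V, t) = Add(22899, 2534) = 25433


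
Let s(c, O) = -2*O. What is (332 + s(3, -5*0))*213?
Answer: 70716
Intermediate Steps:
(332 + s(3, -5*0))*213 = (332 - (-10)*0)*213 = (332 - 2*0)*213 = (332 + 0)*213 = 332*213 = 70716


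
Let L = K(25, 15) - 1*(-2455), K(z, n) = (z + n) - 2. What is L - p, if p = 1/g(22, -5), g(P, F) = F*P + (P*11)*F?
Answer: 3290761/1320 ≈ 2493.0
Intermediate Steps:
g(P, F) = 12*F*P (g(P, F) = F*P + (11*P)*F = F*P + 11*F*P = 12*F*P)
K(z, n) = -2 + n + z (K(z, n) = (n + z) - 2 = -2 + n + z)
p = -1/1320 (p = 1/(12*(-5)*22) = 1/(-1320) = -1/1320 ≈ -0.00075758)
L = 2493 (L = (-2 + 15 + 25) - 1*(-2455) = 38 + 2455 = 2493)
L - p = 2493 - 1*(-1/1320) = 2493 + 1/1320 = 3290761/1320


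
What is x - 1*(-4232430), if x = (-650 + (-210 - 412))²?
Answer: 5850414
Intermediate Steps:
x = 1617984 (x = (-650 - 622)² = (-1272)² = 1617984)
x - 1*(-4232430) = 1617984 - 1*(-4232430) = 1617984 + 4232430 = 5850414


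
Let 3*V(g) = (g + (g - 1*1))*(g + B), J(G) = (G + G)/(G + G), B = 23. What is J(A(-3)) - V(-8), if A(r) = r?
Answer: 86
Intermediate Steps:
J(G) = 1 (J(G) = (2*G)/((2*G)) = (2*G)*(1/(2*G)) = 1)
V(g) = (-1 + 2*g)*(23 + g)/3 (V(g) = ((g + (g - 1*1))*(g + 23))/3 = ((g + (g - 1))*(23 + g))/3 = ((g + (-1 + g))*(23 + g))/3 = ((-1 + 2*g)*(23 + g))/3 = (-1 + 2*g)*(23 + g)/3)
J(A(-3)) - V(-8) = 1 - (-23/3 + 15*(-8) + (2/3)*(-8)**2) = 1 - (-23/3 - 120 + (2/3)*64) = 1 - (-23/3 - 120 + 128/3) = 1 - 1*(-85) = 1 + 85 = 86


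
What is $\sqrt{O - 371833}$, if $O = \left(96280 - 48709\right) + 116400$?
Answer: $i \sqrt{207862} \approx 455.92 i$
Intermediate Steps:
$O = 163971$ ($O = 47571 + 116400 = 163971$)
$\sqrt{O - 371833} = \sqrt{163971 - 371833} = \sqrt{-207862} = i \sqrt{207862}$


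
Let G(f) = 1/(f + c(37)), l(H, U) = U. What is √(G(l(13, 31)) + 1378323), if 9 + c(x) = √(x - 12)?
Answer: √111644166/9 ≈ 1174.0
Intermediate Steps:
c(x) = -9 + √(-12 + x) (c(x) = -9 + √(x - 12) = -9 + √(-12 + x))
G(f) = 1/(-4 + f) (G(f) = 1/(f + (-9 + √(-12 + 37))) = 1/(f + (-9 + √25)) = 1/(f + (-9 + 5)) = 1/(f - 4) = 1/(-4 + f))
√(G(l(13, 31)) + 1378323) = √(1/(-4 + 31) + 1378323) = √(1/27 + 1378323) = √(37214722/27) = √111644166/9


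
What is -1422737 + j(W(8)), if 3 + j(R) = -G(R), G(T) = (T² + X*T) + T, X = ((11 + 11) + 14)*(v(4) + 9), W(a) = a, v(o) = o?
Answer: -1426556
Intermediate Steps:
X = 468 (X = ((11 + 11) + 14)*(4 + 9) = (22 + 14)*13 = 36*13 = 468)
G(T) = T² + 469*T (G(T) = (T² + 468*T) + T = T² + 469*T)
j(R) = -3 - R*(469 + R)
-1422737 + j(W(8)) = -1422737 + (-3 - 1*8*(469 + 8)) = -1422737 + (-3 - 1*8*477) = -1422737 + (-3 - 3816) = -1422737 - 3819 = -1426556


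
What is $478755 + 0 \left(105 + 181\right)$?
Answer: $478755$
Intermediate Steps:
$478755 + 0 \left(105 + 181\right) = 478755 + 0 \cdot 286 = 478755 + 0 = 478755$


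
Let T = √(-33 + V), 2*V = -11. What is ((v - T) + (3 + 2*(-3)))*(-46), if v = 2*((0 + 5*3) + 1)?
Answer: -1334 + 23*I*√154 ≈ -1334.0 + 285.42*I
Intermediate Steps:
V = -11/2 (V = (½)*(-11) = -11/2 ≈ -5.5000)
v = 32 (v = 2*((0 + 15) + 1) = 2*(15 + 1) = 2*16 = 32)
T = I*√154/2 (T = √(-33 - 11/2) = √(-77/2) = I*√154/2 ≈ 6.2048*I)
((v - T) + (3 + 2*(-3)))*(-46) = ((32 - I*√154/2) + (3 + 2*(-3)))*(-46) = ((32 - I*√154/2) + (3 - 6))*(-46) = ((32 - I*√154/2) - 3)*(-46) = (29 - I*√154/2)*(-46) = -1334 + 23*I*√154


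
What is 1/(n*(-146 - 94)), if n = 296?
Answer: -1/71040 ≈ -1.4077e-5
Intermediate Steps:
1/(n*(-146 - 94)) = 1/(296*(-146 - 94)) = 1/(296*(-240)) = 1/(-71040) = -1/71040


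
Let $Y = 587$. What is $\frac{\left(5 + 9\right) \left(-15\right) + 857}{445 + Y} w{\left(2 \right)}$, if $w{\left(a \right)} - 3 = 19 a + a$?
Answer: $\frac{647}{24} \approx 26.958$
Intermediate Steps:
$w{\left(a \right)} = 3 + 20 a$ ($w{\left(a \right)} = 3 + \left(19 a + a\right) = 3 + 20 a$)
$\frac{\left(5 + 9\right) \left(-15\right) + 857}{445 + Y} w{\left(2 \right)} = \frac{\left(5 + 9\right) \left(-15\right) + 857}{445 + 587} \left(3 + 20 \cdot 2\right) = \frac{14 \left(-15\right) + 857}{1032} \left(3 + 40\right) = \left(-210 + 857\right) \frac{1}{1032} \cdot 43 = 647 \cdot \frac{1}{1032} \cdot 43 = \frac{647}{1032} \cdot 43 = \frac{647}{24}$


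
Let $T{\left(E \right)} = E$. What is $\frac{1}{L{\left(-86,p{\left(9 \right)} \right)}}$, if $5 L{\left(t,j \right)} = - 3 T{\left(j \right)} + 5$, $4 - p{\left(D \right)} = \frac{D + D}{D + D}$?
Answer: $- \frac{5}{4} \approx -1.25$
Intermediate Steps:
$p{\left(D \right)} = 3$ ($p{\left(D \right)} = 4 - \frac{D + D}{D + D} = 4 - \frac{2 D}{2 D} = 4 - 2 D \frac{1}{2 D} = 4 - 1 = 3$)
$L{\left(t,j \right)} = 1 - \frac{3 j}{5}$ ($L{\left(t,j \right)} = \frac{- 3 j + 5}{5} = \frac{5 - 3 j}{5} = 1 - \frac{3 j}{5}$)
$\frac{1}{L{\left(-86,p{\left(9 \right)} \right)}} = \frac{1}{1 - \frac{9}{5}} = \frac{1}{- \frac{4}{5}} = - \frac{5}{4}$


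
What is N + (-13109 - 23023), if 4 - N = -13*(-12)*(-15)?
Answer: -33788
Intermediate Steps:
N = 2344 (N = 4 - (-13*(-12))*(-15) = 4 - 156*(-15) = 4 - 1*(-2340) = 4 + 2340 = 2344)
N + (-13109 - 23023) = 2344 + (-13109 - 23023) = 2344 - 36132 = -33788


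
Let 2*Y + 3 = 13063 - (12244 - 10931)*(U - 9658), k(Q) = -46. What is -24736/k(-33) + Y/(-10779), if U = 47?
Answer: -23913625/495834 ≈ -48.229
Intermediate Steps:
Y = 12632303/2 (Y = -3/2 + (13063 - (12244 - 10931)*(47 - 9658))/2 = -3/2 + (13063 - 1313*(-9611))/2 = -3/2 + (13063 - 1*(-12619243))/2 = -3/2 + (13063 + 12619243)/2 = -3/2 + (½)*12632306 = -3/2 + 6316153 = 12632303/2 ≈ 6.3162e+6)
-24736/k(-33) + Y/(-10779) = -24736/(-46) + (12632303/2)/(-10779) = -24736*(-1/46) + (12632303/2)*(-1/10779) = 12368/23 - 12632303/21558 = -23913625/495834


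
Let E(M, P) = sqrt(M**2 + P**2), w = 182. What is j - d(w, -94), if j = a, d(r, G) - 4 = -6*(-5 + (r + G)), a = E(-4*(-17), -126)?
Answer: 494 + 10*sqrt(205) ≈ 637.18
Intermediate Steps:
a = 10*sqrt(205) (a = sqrt((-4*(-17))**2 + (-126)**2) = sqrt(68**2 + 15876) = sqrt(4624 + 15876) = sqrt(20500) = 10*sqrt(205) ≈ 143.18)
d(r, G) = 34 - 6*G - 6*r (d(r, G) = 4 - 6*(-5 + (r + G)) = 4 - 6*(-5 + (G + r)) = 4 - 6*(-5 + G + r) = 4 + (30 - 6*G - 6*r) = 34 - 6*G - 6*r)
j = 10*sqrt(205) ≈ 143.18
j - d(w, -94) = 10*sqrt(205) - (34 - 6*(-94) - 6*182) = 10*sqrt(205) - (34 + 564 - 1092) = 10*sqrt(205) - 1*(-494) = 10*sqrt(205) + 494 = 494 + 10*sqrt(205)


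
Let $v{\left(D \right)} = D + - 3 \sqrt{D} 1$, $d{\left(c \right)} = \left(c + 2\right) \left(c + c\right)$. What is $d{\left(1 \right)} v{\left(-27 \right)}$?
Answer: $-162 - 54 i \sqrt{3} \approx -162.0 - 93.531 i$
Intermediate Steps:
$d{\left(c \right)} = 2 c \left(2 + c\right)$ ($d{\left(c \right)} = \left(2 + c\right) 2 c = 2 c \left(2 + c\right)$)
$v{\left(D \right)} = D - 3 \sqrt{D}$
$d{\left(1 \right)} v{\left(-27 \right)} = 2 \cdot 1 \left(2 + 1\right) \left(-27 - 3 \sqrt{-27}\right) = 2 \cdot 1 \cdot 3 \left(-27 - 3 \cdot 3 i \sqrt{3}\right) = 6 \left(-27 - 9 i \sqrt{3}\right) = -162 - 54 i \sqrt{3}$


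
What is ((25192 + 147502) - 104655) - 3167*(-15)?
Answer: 115544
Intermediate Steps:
((25192 + 147502) - 104655) - 3167*(-15) = (172694 - 104655) + 47505 = 68039 + 47505 = 115544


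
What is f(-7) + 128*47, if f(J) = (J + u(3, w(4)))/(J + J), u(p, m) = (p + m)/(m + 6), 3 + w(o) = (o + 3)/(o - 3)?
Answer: 120329/20 ≈ 6016.5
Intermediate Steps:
w(o) = -3 + (3 + o)/(-3 + o) (w(o) = -3 + (o + 3)/(o - 3) = -3 + (3 + o)/(-3 + o))
u(p, m) = (m + p)/(6 + m)
f(J) = (7/10 + J)/(2*J) (f(J) = (J + (2*(6 - 1*4)/(-3 + 4) + 3)/(6 + 2*(6 - 1*4)/(-3 + 4)))/(J + J) = (J + (2*(6 - 4)/1 + 3)/(6 + 2*(6 - 4)/1))/((2*J)) = (J + (2*1*2 + 3)/(6 + 2*1*2))*(1/(2*J)) = (J + (4 + 3)/(6 + 4))*(1/(2*J)) = (J + 7/10)*(1/(2*J)) = (7/10 + J)*(1/(2*J)) = (7/10 + J)/(2*J))
f(-7) + 128*47 = (1/20)*(7 + 10*(-7))/(-7) + 128*47 = (1/20)*(-⅐)*(7 - 70) + 6016 = (1/20)*(-⅐)*(-63) + 6016 = 9/20 + 6016 = 120329/20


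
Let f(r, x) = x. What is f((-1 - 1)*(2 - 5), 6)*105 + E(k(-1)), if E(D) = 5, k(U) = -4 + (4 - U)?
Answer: 635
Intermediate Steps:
k(U) = -U
f((-1 - 1)*(2 - 5), 6)*105 + E(k(-1)) = 6*105 + 5 = 630 + 5 = 635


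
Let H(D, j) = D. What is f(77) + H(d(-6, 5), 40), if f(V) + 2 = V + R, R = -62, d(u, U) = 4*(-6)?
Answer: -11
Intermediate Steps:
d(u, U) = -24
f(V) = -64 + V (f(V) = -2 + (V - 62) = -2 + (-62 + V) = -64 + V)
f(77) + H(d(-6, 5), 40) = (-64 + 77) - 24 = 13 - 24 = -11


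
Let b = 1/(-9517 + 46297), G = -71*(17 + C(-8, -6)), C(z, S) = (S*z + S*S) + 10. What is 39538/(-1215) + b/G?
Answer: -254680231379/7826305860 ≈ -32.542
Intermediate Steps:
C(z, S) = 10 + S² + S*z (C(z, S) = (S*z + S²) + 10 = (S² + S*z) + 10 = 10 + S² + S*z)
G = -7881 (G = -71*(17 + (10 + (-6)² - 6*(-8))) = -71*(17 + (10 + 36 + 48)) = -71*(17 + 94) = -71*111 = -7881)
b = 1/36780 ≈ 2.7189e-5
39538/(-1215) + b/G = 39538/(-1215) + (1/36780)/(-7881) = 39538*(-1/1215) + (1/36780)*(-1/7881) = -39538/1215 - 1/289863180 = -254680231379/7826305860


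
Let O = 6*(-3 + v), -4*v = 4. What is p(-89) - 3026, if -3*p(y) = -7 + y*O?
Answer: -11207/3 ≈ -3735.7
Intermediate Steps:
v = -1 (v = -¼*4 = -1)
O = -24 (O = 6*(-3 - 1) = 6*(-4) = -24)
p(y) = 7/3 + 8*y (p(y) = -(-7 + y*(-24))/3 = -(-7 - 24*y)/3 = 7/3 + 8*y)
p(-89) - 3026 = (7/3 + 8*(-89)) - 3026 = (7/3 - 712) - 3026 = -2129/3 - 3026 = -11207/3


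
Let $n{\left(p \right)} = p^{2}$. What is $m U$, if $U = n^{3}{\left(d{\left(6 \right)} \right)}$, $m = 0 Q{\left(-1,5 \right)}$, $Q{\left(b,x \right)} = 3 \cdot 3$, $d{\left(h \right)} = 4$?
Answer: $0$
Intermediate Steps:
$Q{\left(b,x \right)} = 9$
$m = 0$ ($m = 0 \cdot 9 = 0$)
$U = 4096$ ($U = \left(4^{2}\right)^{3} = 16^{3} = 4096$)
$m U = 0 \cdot 4096 = 0$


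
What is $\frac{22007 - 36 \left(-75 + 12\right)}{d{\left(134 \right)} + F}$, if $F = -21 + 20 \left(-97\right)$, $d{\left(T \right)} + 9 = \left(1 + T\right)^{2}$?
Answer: $\frac{4855}{3251} \approx 1.4934$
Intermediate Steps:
$d{\left(T \right)} = -9 + \left(1 + T\right)^{2}$
$F = -1961$ ($F = -21 - 1940 = -1961$)
$\frac{22007 - 36 \left(-75 + 12\right)}{d{\left(134 \right)} + F} = \frac{22007 - 36 \left(-75 + 12\right)}{\left(-9 + \left(1 + 134\right)^{2}\right) - 1961} = \frac{22007 - -2268}{\left(-9 + 135^{2}\right) - 1961} = \frac{22007 + 2268}{\left(-9 + 18225\right) - 1961} = \frac{24275}{18216 - 1961} = \frac{24275}{16255} = 24275 \cdot \frac{1}{16255} = \frac{4855}{3251}$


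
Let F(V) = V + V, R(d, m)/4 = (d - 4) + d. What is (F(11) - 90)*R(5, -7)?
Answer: -1632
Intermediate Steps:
R(d, m) = -16 + 8*d (R(d, m) = 4*((d - 4) + d) = 4*((-4 + d) + d) = 4*(-4 + 2*d) = -16 + 8*d)
F(V) = 2*V
(F(11) - 90)*R(5, -7) = (2*11 - 90)*(-16 + 8*5) = (22 - 90)*(-16 + 40) = -68*24 = -1632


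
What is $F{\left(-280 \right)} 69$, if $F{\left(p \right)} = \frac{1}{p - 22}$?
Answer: $- \frac{69}{302} \approx -0.22848$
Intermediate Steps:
$F{\left(p \right)} = \frac{1}{-22 + p}$
$F{\left(-280 \right)} 69 = \frac{1}{-22 - 280} \cdot 69 = \frac{1}{-302} \cdot 69 = \left(- \frac{1}{302}\right) 69 = - \frac{69}{302}$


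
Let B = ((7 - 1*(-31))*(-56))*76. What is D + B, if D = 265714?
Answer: 103986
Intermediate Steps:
B = -161728 (B = ((7 + 31)*(-56))*76 = (38*(-56))*76 = -2128*76 = -161728)
D + B = 265714 - 161728 = 103986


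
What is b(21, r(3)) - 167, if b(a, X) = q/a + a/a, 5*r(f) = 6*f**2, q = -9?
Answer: -1165/7 ≈ -166.43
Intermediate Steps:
r(f) = 6*f**2/5 (r(f) = (6*f**2)/5 = 6*f**2/5)
b(a, X) = 1 - 9/a (b(a, X) = -9/a + a/a = -9/a + 1 = 1 - 9/a)
b(21, r(3)) - 167 = (-9 + 21)/21 - 167 = (1/21)*12 - 167 = 4/7 - 167 = -1165/7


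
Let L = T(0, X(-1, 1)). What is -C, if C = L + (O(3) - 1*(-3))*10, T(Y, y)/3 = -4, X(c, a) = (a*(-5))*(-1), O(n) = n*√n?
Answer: -18 - 30*√3 ≈ -69.962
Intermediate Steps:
O(n) = n^(3/2)
X(c, a) = 5*a (X(c, a) = -5*a*(-1) = 5*a)
T(Y, y) = -12 (T(Y, y) = 3*(-4) = -12)
L = -12
C = 18 + 30*√3 (C = -12 + (3^(3/2) - 1*(-3))*10 = -12 + (3*√3 + 3)*10 = -12 + (3 + 3*√3)*10 = -12 + (30 + 30*√3) = 18 + 30*√3 ≈ 69.962)
-C = -(18 + 30*√3) = -18 - 30*√3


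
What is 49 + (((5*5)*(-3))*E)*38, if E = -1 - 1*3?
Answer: 11449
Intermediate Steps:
E = -4 (E = -1 - 3 = -4)
49 + (((5*5)*(-3))*E)*38 = 49 + (((5*5)*(-3))*(-4))*38 = 49 + ((25*(-3))*(-4))*38 = 49 - 75*(-4)*38 = 49 + 300*38 = 49 + 11400 = 11449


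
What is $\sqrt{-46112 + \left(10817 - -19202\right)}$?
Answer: $11 i \sqrt{133} \approx 126.86 i$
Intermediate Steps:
$\sqrt{-46112 + \left(10817 - -19202\right)} = \sqrt{-46112 + \left(10817 + 19202\right)} = \sqrt{-46112 + 30019} = \sqrt{-16093} = 11 i \sqrt{133}$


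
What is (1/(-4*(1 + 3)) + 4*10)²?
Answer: 408321/256 ≈ 1595.0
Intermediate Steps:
(1/(-4*(1 + 3)) + 4*10)² = (1/(-4*4) + 40)² = (1/(-16) + 40)² = (-1/16 + 40)² = (639/16)² = 408321/256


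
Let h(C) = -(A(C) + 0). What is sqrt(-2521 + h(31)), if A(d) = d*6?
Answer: I*sqrt(2707) ≈ 52.029*I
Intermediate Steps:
A(d) = 6*d
h(C) = -6*C (h(C) = -(6*C + 0) = -6*C)
sqrt(-2521 + h(31)) = sqrt(-2521 - 6*31) = sqrt(-2521 - 186) = sqrt(-2707) = I*sqrt(2707)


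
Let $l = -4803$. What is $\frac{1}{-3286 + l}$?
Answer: $- \frac{1}{8089} \approx -0.00012362$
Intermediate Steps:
$\frac{1}{-3286 + l} = \frac{1}{-3286 - 4803} = \frac{1}{-8089} = - \frac{1}{8089}$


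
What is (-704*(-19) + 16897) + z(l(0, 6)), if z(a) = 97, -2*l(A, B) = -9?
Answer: 30370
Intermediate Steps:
l(A, B) = 9/2 (l(A, B) = -½*(-9) = 9/2)
(-704*(-19) + 16897) + z(l(0, 6)) = (-704*(-19) + 16897) + 97 = (13376 + 16897) + 97 = 30273 + 97 = 30370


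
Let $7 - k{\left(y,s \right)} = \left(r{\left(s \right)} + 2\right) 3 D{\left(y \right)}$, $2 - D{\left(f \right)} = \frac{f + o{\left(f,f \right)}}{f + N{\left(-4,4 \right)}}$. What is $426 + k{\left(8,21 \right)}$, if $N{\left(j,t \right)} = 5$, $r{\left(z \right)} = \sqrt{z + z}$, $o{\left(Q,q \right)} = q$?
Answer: $\frac{5569}{13} - \frac{30 \sqrt{42}}{13} \approx 413.43$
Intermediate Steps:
$r{\left(z \right)} = \sqrt{2} \sqrt{z}$ ($r{\left(z \right)} = \sqrt{2 z} = \sqrt{2} \sqrt{z}$)
$D{\left(f \right)} = 2 - \frac{2 f}{5 + f}$ ($D{\left(f \right)} = 2 - \frac{f + f}{f + 5} = 2 - \frac{2 f}{5 + f}$)
$k{\left(y,s \right)} = 7 - \frac{10 \left(6 + 3 \sqrt{2} \sqrt{s}\right)}{5 + y}$ ($k{\left(y,s \right)} = 7 - \left(\sqrt{2} \sqrt{s} + 2\right) 3 \frac{10}{5 + y} = 7 - \left(2 + \sqrt{2} \sqrt{s}\right) 3 \frac{10}{5 + y} = 7 - \left(6 + 3 \sqrt{2} \sqrt{s}\right) \frac{10}{5 + y} = 7 - \frac{10 \left(6 + 3 \sqrt{2} \sqrt{s}\right)}{5 + y}$)
$426 + k{\left(8,21 \right)} = 426 + \frac{-25 + 7 \cdot 8 - 30 \sqrt{2} \sqrt{21}}{5 + 8} = 426 + \frac{-25 + 56 - 30 \sqrt{42}}{13} = 426 + \frac{31 - 30 \sqrt{42}}{13} = 426 + \left(\frac{31}{13} - \frac{30 \sqrt{42}}{13}\right) = \frac{5569}{13} - \frac{30 \sqrt{42}}{13}$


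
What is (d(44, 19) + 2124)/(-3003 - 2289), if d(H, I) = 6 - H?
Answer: -149/378 ≈ -0.39418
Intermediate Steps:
(d(44, 19) + 2124)/(-3003 - 2289) = ((6 - 1*44) + 2124)/(-3003 - 2289) = ((6 - 44) + 2124)/(-5292) = (-38 + 2124)*(-1/5292) = 2086*(-1/5292) = -149/378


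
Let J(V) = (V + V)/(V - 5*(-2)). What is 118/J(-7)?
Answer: -177/7 ≈ -25.286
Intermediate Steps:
J(V) = 2*V/(10 + V) (J(V) = (2*V)/(V + 10) = (2*V)/(10 + V) = 2*V/(10 + V))
118/J(-7) = 118/((2*(-7)/(10 - 7))) = 118/((2*(-7)/3)) = 118/((2*(-7)*(⅓))) = 118/(-14/3) = 118*(-3/14) = -177/7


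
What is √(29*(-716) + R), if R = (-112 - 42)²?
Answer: 6*√82 ≈ 54.332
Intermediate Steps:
R = 23716 (R = (-154)² = 23716)
√(29*(-716) + R) = √(29*(-716) + 23716) = √(-20764 + 23716) = √2952 = 6*√82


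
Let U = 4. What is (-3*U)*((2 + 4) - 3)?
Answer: -36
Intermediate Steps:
(-3*U)*((2 + 4) - 3) = (-3*4)*((2 + 4) - 3) = -12*(6 - 3) = -12*3 = -36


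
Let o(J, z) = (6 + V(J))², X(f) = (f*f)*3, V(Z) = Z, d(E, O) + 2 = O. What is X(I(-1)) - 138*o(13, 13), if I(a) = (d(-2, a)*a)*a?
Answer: -49791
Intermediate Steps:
d(E, O) = -2 + O
I(a) = a²*(-2 + a) (I(a) = ((-2 + a)*a)*a = (a*(-2 + a))*a = a²*(-2 + a))
X(f) = 3*f² (X(f) = f²*3 = 3*f²)
o(J, z) = (6 + J)²
X(I(-1)) - 138*o(13, 13) = 3*((-1)²*(-2 - 1))² - 138*(6 + 13)² = 3*(1*(-3))² - 138*19² = 3*(-3)² - 138*361 = 3*9 - 49818 = 27 - 49818 = -49791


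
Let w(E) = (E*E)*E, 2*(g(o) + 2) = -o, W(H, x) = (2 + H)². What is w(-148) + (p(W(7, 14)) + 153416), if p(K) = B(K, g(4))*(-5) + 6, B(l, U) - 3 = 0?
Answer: -3088385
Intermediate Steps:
g(o) = -2 - o/2 (g(o) = -2 + (-o)/2 = -2 - o/2)
B(l, U) = 3 (B(l, U) = 3 + 0 = 3)
w(E) = E³ (w(E) = E²*E = E³)
p(K) = -9 (p(K) = 3*(-5) + 6 = -15 + 6 = -9)
w(-148) + (p(W(7, 14)) + 153416) = (-148)³ + (-9 + 153416) = -3241792 + 153407 = -3088385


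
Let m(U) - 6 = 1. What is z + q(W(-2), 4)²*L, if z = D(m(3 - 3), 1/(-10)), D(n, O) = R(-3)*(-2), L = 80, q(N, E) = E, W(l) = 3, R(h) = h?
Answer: 1286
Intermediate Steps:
m(U) = 7 (m(U) = 6 + 1 = 7)
D(n, O) = 6 (D(n, O) = -3*(-2) = 6)
z = 6
z + q(W(-2), 4)²*L = 6 + 4²*80 = 6 + 16*80 = 6 + 1280 = 1286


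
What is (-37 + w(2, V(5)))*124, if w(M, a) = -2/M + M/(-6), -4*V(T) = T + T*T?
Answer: -14260/3 ≈ -4753.3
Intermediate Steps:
V(T) = -T/4 - T**2/4 (V(T) = -(T + T*T)/4 = -(T + T**2)/4 = -T/4 - T**2/4)
w(M, a) = -2/M - M/6 (w(M, a) = -2/M + M*(-1/6) = -2/M - M/6)
(-37 + w(2, V(5)))*124 = (-37 + (-2/2 - 1/6*2))*124 = (-37 + (-2*1/2 - 1/3))*124 = (-37 + (-1 - 1/3))*124 = (-37 - 4/3)*124 = -115/3*124 = -14260/3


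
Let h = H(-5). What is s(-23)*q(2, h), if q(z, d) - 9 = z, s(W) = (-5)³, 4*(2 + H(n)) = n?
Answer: -1375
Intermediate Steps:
H(n) = -2 + n/4
s(W) = -125
h = -13/4 (h = -2 + (¼)*(-5) = -2 - 5/4 = -13/4 ≈ -3.2500)
q(z, d) = 9 + z
s(-23)*q(2, h) = -125*(9 + 2) = -125*11 = -1375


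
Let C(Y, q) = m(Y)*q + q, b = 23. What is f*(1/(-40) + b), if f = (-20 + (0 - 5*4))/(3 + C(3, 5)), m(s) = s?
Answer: -919/23 ≈ -39.957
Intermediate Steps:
C(Y, q) = q + Y*q (C(Y, q) = Y*q + q = q + Y*q)
f = -40/23 (f = (-20 + (0 - 5*4))/(3 + 5*(1 + 3)) = (-20 + (0 - 20))/(3 + 5*4) = (-20 - 20)/(3 + 20) = -40/23 ≈ -1.7391)
f*(1/(-40) + b) = -40*(1/(-40) + 23)/23 = -40*(-1/40 + 23)/23 = -40/23*919/40 = -919/23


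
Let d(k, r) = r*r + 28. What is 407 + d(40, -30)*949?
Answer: 881079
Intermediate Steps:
d(k, r) = 28 + r**2 (d(k, r) = r**2 + 28 = 28 + r**2)
407 + d(40, -30)*949 = 407 + (28 + (-30)**2)*949 = 407 + (28 + 900)*949 = 407 + 928*949 = 407 + 880672 = 881079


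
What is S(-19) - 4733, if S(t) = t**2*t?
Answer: -11592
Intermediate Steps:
S(t) = t**3
S(-19) - 4733 = (-19)**3 - 4733 = -6859 - 4733 = -11592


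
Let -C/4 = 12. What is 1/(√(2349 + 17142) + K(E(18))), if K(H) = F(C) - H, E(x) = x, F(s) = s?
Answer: 22/5045 + √19491/15135 ≈ 0.013585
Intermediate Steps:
C = -48 (C = -4*12 = -48)
K(H) = -48 - H
1/(√(2349 + 17142) + K(E(18))) = 1/(√(2349 + 17142) + (-48 - 1*18)) = 1/(√19491 + (-48 - 18)) = 1/(√19491 - 66) = 1/(-66 + √19491)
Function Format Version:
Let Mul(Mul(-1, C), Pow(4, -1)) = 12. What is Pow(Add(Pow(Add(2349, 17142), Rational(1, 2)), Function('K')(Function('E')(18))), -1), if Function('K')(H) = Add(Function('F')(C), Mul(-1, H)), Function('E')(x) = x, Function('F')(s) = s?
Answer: Add(Rational(22, 5045), Mul(Rational(1, 15135), Pow(19491, Rational(1, 2)))) ≈ 0.013585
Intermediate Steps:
C = -48 (C = Mul(-4, 12) = -48)
Function('K')(H) = Add(-48, Mul(-1, H))
Pow(Add(Pow(Add(2349, 17142), Rational(1, 2)), Function('K')(Function('E')(18))), -1) = Pow(Add(Pow(Add(2349, 17142), Rational(1, 2)), Add(-48, Mul(-1, 18))), -1) = Pow(Add(Pow(19491, Rational(1, 2)), Add(-48, -18)), -1) = Pow(Add(Pow(19491, Rational(1, 2)), -66), -1) = Pow(Add(-66, Pow(19491, Rational(1, 2))), -1)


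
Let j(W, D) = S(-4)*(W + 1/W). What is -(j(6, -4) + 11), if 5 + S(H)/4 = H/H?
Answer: 263/3 ≈ 87.667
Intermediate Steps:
S(H) = -16 (S(H) = -20 + 4*(H/H) = -20 + 4*1 = -20 + 4 = -16)
j(W, D) = -16*W - 16/W (j(W, D) = -16*(W + 1/W) = -16*W - 16/W)
-(j(6, -4) + 11) = -((-16*6 - 16/6) + 11) = -((-96 - 16*⅙) + 11) = -((-96 - 8/3) + 11) = -(-296/3 + 11) = -1*(-263/3) = 263/3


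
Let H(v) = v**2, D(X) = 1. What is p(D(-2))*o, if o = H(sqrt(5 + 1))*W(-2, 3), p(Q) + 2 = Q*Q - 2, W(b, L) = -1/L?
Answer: 6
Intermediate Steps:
p(Q) = -4 + Q**2 (p(Q) = -2 + (Q*Q - 2) = -2 + (Q**2 - 2) = -2 + (-2 + Q**2) = -4 + Q**2)
o = -2 (o = (sqrt(5 + 1))**2*(-1/3) = (sqrt(6))**2*(-1*1/3) = 6*(-1/3) = -2)
p(D(-2))*o = (-4 + 1**2)*(-2) = (-4 + 1)*(-2) = -3*(-2) = 6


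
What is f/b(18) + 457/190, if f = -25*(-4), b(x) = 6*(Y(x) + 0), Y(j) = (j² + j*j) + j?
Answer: 461293/189810 ≈ 2.4303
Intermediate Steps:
Y(j) = j + 2*j² (Y(j) = (j² + j²) + j = 2*j² + j = j + 2*j²)
b(x) = 6*x*(1 + 2*x) (b(x) = 6*(x*(1 + 2*x) + 0) = 6*(x*(1 + 2*x)) = 6*x*(1 + 2*x))
f = 100
f/b(18) + 457/190 = 100/((6*18*(1 + 2*18))) + 457/190 = 100/((6*18*(1 + 36))) + 457*(1/190) = 100/((6*18*37)) + 457/190 = 100/3996 + 457/190 = 100*(1/3996) + 457/190 = 25/999 + 457/190 = 461293/189810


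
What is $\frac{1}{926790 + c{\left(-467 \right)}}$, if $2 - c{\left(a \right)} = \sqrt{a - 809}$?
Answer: $\frac{231698}{214735853135} + \frac{i \sqrt{319}}{429471706270} \approx 1.079 \cdot 10^{-6} + 4.1587 \cdot 10^{-11} i$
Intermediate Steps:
$c{\left(a \right)} = 2 - \sqrt{-809 + a}$ ($c{\left(a \right)} = 2 - \sqrt{a - 809} = 2 - \sqrt{-809 + a}$)
$\frac{1}{926790 + c{\left(-467 \right)}} = \frac{1}{926790 + \left(2 - \sqrt{-809 - 467}\right)} = \frac{1}{926790 + \left(2 - \sqrt{-1276}\right)} = \frac{1}{926790 + \left(2 - 2 i \sqrt{319}\right)} = \frac{1}{926792 - 2 i \sqrt{319}}$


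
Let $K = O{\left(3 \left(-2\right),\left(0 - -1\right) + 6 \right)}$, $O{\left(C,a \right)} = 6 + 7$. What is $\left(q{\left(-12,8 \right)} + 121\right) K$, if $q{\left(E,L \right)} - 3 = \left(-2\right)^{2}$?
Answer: $1664$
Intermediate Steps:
$q{\left(E,L \right)} = 7$ ($q{\left(E,L \right)} = 3 + \left(-2\right)^{2} = 3 + 4 = 7$)
$O{\left(C,a \right)} = 13$
$K = 13$
$\left(q{\left(-12,8 \right)} + 121\right) K = \left(7 + 121\right) 13 = 128 \cdot 13 = 1664$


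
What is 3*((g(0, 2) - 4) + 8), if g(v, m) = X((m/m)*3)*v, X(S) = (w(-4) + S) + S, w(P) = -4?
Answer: 12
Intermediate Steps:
X(S) = -4 + 2*S (X(S) = (-4 + S) + S = -4 + 2*S)
g(v, m) = 2*v (g(v, m) = (-4 + 2*((m/m)*3))*v = (-4 + 2*(1*3))*v = (-4 + 2*3)*v = (-4 + 6)*v = 2*v)
3*((g(0, 2) - 4) + 8) = 3*((2*0 - 4) + 8) = 3*((0 - 4) + 8) = 3*(-4 + 8) = 3*4 = 12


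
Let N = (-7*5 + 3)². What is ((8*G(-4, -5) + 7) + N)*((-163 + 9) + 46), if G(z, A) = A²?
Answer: -132948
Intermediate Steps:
N = 1024 (N = (-35 + 3)² = (-32)² = 1024)
((8*G(-4, -5) + 7) + N)*((-163 + 9) + 46) = ((8*(-5)² + 7) + 1024)*((-163 + 9) + 46) = ((8*25 + 7) + 1024)*(-154 + 46) = ((200 + 7) + 1024)*(-108) = (207 + 1024)*(-108) = 1231*(-108) = -132948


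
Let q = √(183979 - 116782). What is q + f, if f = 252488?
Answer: 252488 + √67197 ≈ 2.5275e+5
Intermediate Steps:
q = √67197 ≈ 259.22
q + f = √67197 + 252488 = 252488 + √67197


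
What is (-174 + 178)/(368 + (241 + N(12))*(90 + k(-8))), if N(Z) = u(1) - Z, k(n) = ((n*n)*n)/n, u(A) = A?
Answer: 1/8947 ≈ 0.00011177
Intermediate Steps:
k(n) = n**2 (k(n) = (n**2*n)/n = n**3/n = n**2)
N(Z) = 1 - Z
(-174 + 178)/(368 + (241 + N(12))*(90 + k(-8))) = (-174 + 178)/(368 + (241 + (1 - 1*12))*(90 + (-8)**2)) = 4/(368 + (241 + (1 - 12))*(90 + 64)) = 4/(368 + (241 - 11)*154) = 4/(368 + 230*154) = 4/(368 + 35420) = 4/35788 = 4*(1/35788) = 1/8947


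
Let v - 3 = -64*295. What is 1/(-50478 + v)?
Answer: -1/69355 ≈ -1.4419e-5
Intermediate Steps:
v = -18877 (v = 3 - 64*295 = 3 - 18880 = -18877)
1/(-50478 + v) = 1/(-50478 - 18877) = 1/(-69355) = -1/69355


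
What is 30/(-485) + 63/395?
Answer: 3741/38315 ≈ 0.097638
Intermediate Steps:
30/(-485) + 63/395 = 30*(-1/485) + 63*(1/395) = -6/97 + 63/395 = 3741/38315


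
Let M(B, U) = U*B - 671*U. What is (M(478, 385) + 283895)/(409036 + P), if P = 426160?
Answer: 104795/417598 ≈ 0.25095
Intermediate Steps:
M(B, U) = -671*U + B*U (M(B, U) = B*U - 671*U = -671*U + B*U)
(M(478, 385) + 283895)/(409036 + P) = (385*(-671 + 478) + 283895)/(409036 + 426160) = (385*(-193) + 283895)/835196 = (-74305 + 283895)*(1/835196) = 209590*(1/835196) = 104795/417598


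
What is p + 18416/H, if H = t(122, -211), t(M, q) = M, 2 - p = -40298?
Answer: 2467508/61 ≈ 40451.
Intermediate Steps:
p = 40300 (p = 2 - 1*(-40298) = 2 + 40298 = 40300)
H = 122
p + 18416/H = 40300 + 18416/122 = 40300 + 18416*(1/122) = 40300 + 9208/61 = 2467508/61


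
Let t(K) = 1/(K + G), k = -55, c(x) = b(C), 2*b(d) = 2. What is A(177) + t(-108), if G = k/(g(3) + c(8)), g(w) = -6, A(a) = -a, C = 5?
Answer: -17170/97 ≈ -177.01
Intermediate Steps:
b(d) = 1 (b(d) = (½)*2 = 1)
c(x) = 1
G = 11 (G = -55/(-6 + 1) = -55/(-5) = -55*(-⅕) = 11)
t(K) = 1/(11 + K) (t(K) = 1/(K + 11) = 1/(11 + K))
A(177) + t(-108) = -1*177 + 1/(11 - 108) = -177 + 1/(-97) = -177 - 1/97 = -17170/97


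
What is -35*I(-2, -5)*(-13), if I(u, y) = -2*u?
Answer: 1820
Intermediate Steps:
-35*I(-2, -5)*(-13) = -(-70)*(-2)*(-13) = -35*4*(-13) = -140*(-13) = 1820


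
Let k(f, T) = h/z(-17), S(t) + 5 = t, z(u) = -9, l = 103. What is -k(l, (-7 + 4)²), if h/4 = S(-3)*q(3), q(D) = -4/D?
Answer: 128/27 ≈ 4.7407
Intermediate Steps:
S(t) = -5 + t
h = 128/3 (h = 4*((-5 - 3)*(-4/3)) = 4*(-(-32)/3) = 4*(-8*(-4/3)) = 4*(32/3) = 128/3 ≈ 42.667)
k(f, T) = -128/27 (k(f, T) = (128/3)/(-9) = (128/3)*(-⅑) = -128/27)
-k(l, (-7 + 4)²) = -1*(-128/27) = 128/27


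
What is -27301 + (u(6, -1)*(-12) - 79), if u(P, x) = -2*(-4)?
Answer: -27476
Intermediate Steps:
u(P, x) = 8
-27301 + (u(6, -1)*(-12) - 79) = -27301 + (8*(-12) - 79) = -27301 + (-96 - 79) = -27301 - 175 = -27476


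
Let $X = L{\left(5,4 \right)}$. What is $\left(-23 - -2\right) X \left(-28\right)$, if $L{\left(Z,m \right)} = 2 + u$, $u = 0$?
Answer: $1176$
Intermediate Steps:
$L{\left(Z,m \right)} = 2$ ($L{\left(Z,m \right)} = 2 + 0 = 2$)
$X = 2$
$\left(-23 - -2\right) X \left(-28\right) = \left(-23 - -2\right) 2 \left(-28\right) = \left(-23 + 2\right) 2 \left(-28\right) = \left(-21\right) 2 \left(-28\right) = \left(-42\right) \left(-28\right) = 1176$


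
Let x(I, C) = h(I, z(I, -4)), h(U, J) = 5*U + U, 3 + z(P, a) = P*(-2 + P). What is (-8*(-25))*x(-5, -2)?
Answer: -6000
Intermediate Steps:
z(P, a) = -3 + P*(-2 + P)
h(U, J) = 6*U
x(I, C) = 6*I
(-8*(-25))*x(-5, -2) = (-8*(-25))*(6*(-5)) = 200*(-30) = -6000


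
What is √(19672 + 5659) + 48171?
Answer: 48171 + √25331 ≈ 48330.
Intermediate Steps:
√(19672 + 5659) + 48171 = √25331 + 48171 = 48171 + √25331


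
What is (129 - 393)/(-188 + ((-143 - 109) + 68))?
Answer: 22/31 ≈ 0.70968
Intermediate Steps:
(129 - 393)/(-188 + ((-143 - 109) + 68)) = -264/(-188 + (-252 + 68)) = -264/(-188 - 184) = -264/(-372) = -264*(-1/372) = 22/31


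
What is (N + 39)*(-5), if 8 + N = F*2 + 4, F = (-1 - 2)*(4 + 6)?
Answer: 125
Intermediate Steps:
F = -30 (F = -3*10 = -30)
N = -64 (N = -8 + (-30*2 + 4) = -8 + (-60 + 4) = -8 - 56 = -64)
(N + 39)*(-5) = (-64 + 39)*(-5) = -25*(-5) = 125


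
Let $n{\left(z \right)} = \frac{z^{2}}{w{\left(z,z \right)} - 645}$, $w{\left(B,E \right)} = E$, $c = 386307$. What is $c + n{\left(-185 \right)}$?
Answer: $\frac{64120117}{166} \approx 3.8627 \cdot 10^{5}$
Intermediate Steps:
$n{\left(z \right)} = \frac{z^{2}}{-645 + z}$ ($n{\left(z \right)} = \frac{z^{2}}{z - 645} = \frac{z^{2}}{-645 + z}$)
$c + n{\left(-185 \right)} = 386307 + \frac{\left(-185\right)^{2}}{-645 - 185} = 386307 + \frac{34225}{-830} = 386307 + 34225 \left(- \frac{1}{830}\right) = 386307 - \frac{6845}{166} = \frac{64120117}{166}$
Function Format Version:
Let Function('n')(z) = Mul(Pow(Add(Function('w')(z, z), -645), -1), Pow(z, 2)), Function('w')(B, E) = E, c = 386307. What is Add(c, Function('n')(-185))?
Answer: Rational(64120117, 166) ≈ 3.8627e+5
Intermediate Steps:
Function('n')(z) = Mul(Pow(z, 2), Pow(Add(-645, z), -1)) (Function('n')(z) = Mul(Pow(Add(z, -645), -1), Pow(z, 2)) = Mul(Pow(Add(-645, z), -1), Pow(z, 2)) = Mul(Pow(z, 2), Pow(Add(-645, z), -1)))
Add(c, Function('n')(-185)) = Add(386307, Mul(Pow(-185, 2), Pow(Add(-645, -185), -1))) = Add(386307, Mul(34225, Pow(-830, -1))) = Add(386307, Mul(34225, Rational(-1, 830))) = Add(386307, Rational(-6845, 166)) = Rational(64120117, 166)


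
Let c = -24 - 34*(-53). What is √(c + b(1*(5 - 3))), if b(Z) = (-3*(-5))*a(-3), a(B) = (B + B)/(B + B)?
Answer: √1793 ≈ 42.344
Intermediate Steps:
c = 1778 (c = -24 + 1802 = 1778)
a(B) = 1 (a(B) = (2*B)/((2*B)) = (2*B)*(1/(2*B)) = 1)
b(Z) = 15 (b(Z) = -3*(-5)*1 = 15*1 = 15)
√(c + b(1*(5 - 3))) = √(1778 + 15) = √1793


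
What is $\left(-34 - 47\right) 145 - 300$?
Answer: $-12045$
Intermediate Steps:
$\left(-34 - 47\right) 145 - 300 = \left(-81\right) 145 - 300 = -11745 - 300 = -12045$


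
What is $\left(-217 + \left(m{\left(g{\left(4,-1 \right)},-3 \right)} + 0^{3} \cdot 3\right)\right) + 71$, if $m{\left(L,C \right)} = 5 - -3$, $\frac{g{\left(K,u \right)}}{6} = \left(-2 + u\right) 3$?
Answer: $-138$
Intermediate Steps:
$g{\left(K,u \right)} = -36 + 18 u$ ($g{\left(K,u \right)} = 6 \left(-2 + u\right) 3 = 6 \left(-6 + 3 u\right) = -36 + 18 u$)
$m{\left(L,C \right)} = 8$ ($m{\left(L,C \right)} = 5 + 3 = 8$)
$\left(-217 + \left(m{\left(g{\left(4,-1 \right)},-3 \right)} + 0^{3} \cdot 3\right)\right) + 71 = \left(-217 + \left(8 + 0^{3} \cdot 3\right)\right) + 71 = \left(-217 + \left(8 + 0 \cdot 3\right)\right) + 71 = \left(-217 + \left(8 + 0\right)\right) + 71 = \left(-217 + 8\right) + 71 = -209 + 71 = -138$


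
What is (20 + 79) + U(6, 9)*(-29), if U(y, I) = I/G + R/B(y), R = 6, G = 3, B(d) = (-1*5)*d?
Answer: 89/5 ≈ 17.800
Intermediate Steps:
B(d) = -5*d
U(y, I) = -6/(5*y) + I/3 (U(y, I) = I/3 + 6/((-5*y)) = I*(⅓) + 6*(-1/(5*y)) = I/3 - 6/(5*y) = -6/(5*y) + I/3)
(20 + 79) + U(6, 9)*(-29) = (20 + 79) + (-6/5/6 + (⅓)*9)*(-29) = 99 + (-6/5*⅙ + 3)*(-29) = 99 + (-⅕ + 3)*(-29) = 99 + (14/5)*(-29) = 99 - 406/5 = 89/5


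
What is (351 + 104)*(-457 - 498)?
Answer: -434525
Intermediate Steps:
(351 + 104)*(-457 - 498) = 455*(-955) = -434525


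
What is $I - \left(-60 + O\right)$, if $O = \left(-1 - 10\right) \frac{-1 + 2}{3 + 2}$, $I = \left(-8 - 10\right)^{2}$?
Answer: $\frac{1931}{5} \approx 386.2$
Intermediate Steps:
$I = 324$ ($I = \left(-18\right)^{2} = 324$)
$O = - \frac{11}{5}$ ($O = \left(-1 - 10\right) 1 \cdot \frac{1}{5} = - 11 \cdot 1 \cdot \frac{1}{5} = \left(-11\right) \frac{1}{5} = - \frac{11}{5} \approx -2.2$)
$I - \left(-60 + O\right) = 324 + \left(60 - - \frac{11}{5}\right) = 324 + \left(60 + \frac{11}{5}\right) = 324 + \frac{311}{5} = \frac{1931}{5}$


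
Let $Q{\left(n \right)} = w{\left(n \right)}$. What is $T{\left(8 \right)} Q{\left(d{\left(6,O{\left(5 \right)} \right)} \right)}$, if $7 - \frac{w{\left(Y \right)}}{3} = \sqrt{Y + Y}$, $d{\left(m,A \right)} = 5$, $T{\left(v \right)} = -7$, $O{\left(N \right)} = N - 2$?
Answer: $-147 + 21 \sqrt{10} \approx -80.592$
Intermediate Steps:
$O{\left(N \right)} = -2 + N$ ($O{\left(N \right)} = N - 2 = -2 + N$)
$w{\left(Y \right)} = 21 - 3 \sqrt{2} \sqrt{Y}$ ($w{\left(Y \right)} = 21 - 3 \sqrt{Y + Y} = 21 - 3 \sqrt{2 Y} = 21 - 3 \sqrt{2} \sqrt{Y}$)
$Q{\left(n \right)} = 21 - 3 \sqrt{2} \sqrt{n}$
$T{\left(8 \right)} Q{\left(d{\left(6,O{\left(5 \right)} \right)} \right)} = - 7 \left(21 - 3 \sqrt{2} \sqrt{5}\right) = - 7 \left(21 - 3 \sqrt{10}\right) = -147 + 21 \sqrt{10}$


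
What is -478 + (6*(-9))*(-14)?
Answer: 278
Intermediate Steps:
-478 + (6*(-9))*(-14) = -478 - 54*(-14) = -478 + 756 = 278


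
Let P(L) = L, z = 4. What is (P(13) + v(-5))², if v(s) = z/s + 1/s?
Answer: 144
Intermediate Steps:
v(s) = 5/s (v(s) = 4/s + 1/s = 5/s)
(P(13) + v(-5))² = (13 + 5/(-5))² = (13 + 5*(-⅕))² = (13 - 1)² = 12² = 144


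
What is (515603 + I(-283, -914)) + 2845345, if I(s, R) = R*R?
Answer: 4196344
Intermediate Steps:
I(s, R) = R**2
(515603 + I(-283, -914)) + 2845345 = (515603 + (-914)**2) + 2845345 = (515603 + 835396) + 2845345 = 1350999 + 2845345 = 4196344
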